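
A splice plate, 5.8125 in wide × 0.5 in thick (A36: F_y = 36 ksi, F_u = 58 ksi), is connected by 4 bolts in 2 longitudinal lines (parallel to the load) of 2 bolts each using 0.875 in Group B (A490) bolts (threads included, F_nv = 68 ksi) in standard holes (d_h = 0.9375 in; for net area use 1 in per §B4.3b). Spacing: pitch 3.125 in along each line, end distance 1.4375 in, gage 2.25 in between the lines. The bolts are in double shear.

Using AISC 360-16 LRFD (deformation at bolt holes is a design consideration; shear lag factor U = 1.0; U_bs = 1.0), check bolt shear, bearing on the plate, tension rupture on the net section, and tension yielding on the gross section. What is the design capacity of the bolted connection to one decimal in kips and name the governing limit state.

Bolt shear: A_b = π(0.875)²/4 = 0.60132 in². φR_n = 0.75 × 68 × 0.60132 × 4 × 2 = 245.3 kips.
Bearing (0.5 in plate, F_u = 58 ksi): end bolts L_c = 1.4375 − 0.9375/2 = 0.96875, R_n = min(1.2×0.96875×0.5×58, 2.4×0.875×0.5×58) = 33.713 kips/bolt; interior L_c = 3.125 − 0.9375 = 2.1875, R_n = 60.9 kips/bolt. φR_n = 0.75 × (2×33.713 + 2×60.9) = 141.9 kips.
Tension rupture (net): A_n = (5.8125 − 2×1)×0.5 = 1.9063 in² (U = 1.0, A_e = A_n). φR_n = 0.75 × 58 × 1.9063 = 82.9 kips.
Tension yield (gross): A_g = 5.8125×0.5 = 2.9063 in². φR_n = 0.90 × 36 × 2.9063 = 94.2 kips.
Governing: min(245.3, 141.9, 82.9, 94.2) = 82.9 kips → net-section rupture.

82.9 kips (net-section rupture governs)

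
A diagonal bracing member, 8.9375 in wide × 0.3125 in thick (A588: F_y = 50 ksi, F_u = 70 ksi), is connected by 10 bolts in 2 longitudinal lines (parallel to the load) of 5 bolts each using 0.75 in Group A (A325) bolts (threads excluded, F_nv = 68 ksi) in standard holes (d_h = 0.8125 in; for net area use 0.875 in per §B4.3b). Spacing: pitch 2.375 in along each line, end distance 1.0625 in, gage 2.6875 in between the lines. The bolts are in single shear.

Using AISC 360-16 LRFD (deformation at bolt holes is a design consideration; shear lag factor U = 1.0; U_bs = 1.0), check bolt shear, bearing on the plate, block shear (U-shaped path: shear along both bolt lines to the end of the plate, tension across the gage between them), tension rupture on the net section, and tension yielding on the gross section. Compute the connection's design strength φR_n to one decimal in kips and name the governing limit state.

117.9 kips (net-section rupture governs)

Bolt shear: A_b = π(0.75)²/4 = 0.44179 in². φR_n = 0.75 × 68 × 0.44179 × 10 × 1 = 225.3 kips.
Bearing (0.3125 in plate, F_u = 70 ksi): end bolts L_c = 1.0625 − 0.8125/2 = 0.65625, R_n = min(1.2×0.65625×0.3125×70, 2.4×0.75×0.3125×70) = 17.227 kips/bolt; interior L_c = 2.375 − 0.8125 = 1.5625, R_n = 39.375 kips/bolt. φR_n = 0.75 × (2×17.227 + 8×39.375) = 262.1 kips.
Block shear: shear path 2×[1.0625+4×2.375] = 2×10.5625 in, A_gv = 6.6016, A_nv = 2×(10.5625 − 4.5×0.875)×0.3125 = 4.1406 in²; tension across gage: (2.6875 − 1×0.875)×0.3125 = 0.56641 in². R_n = min(0.6×70×4.1406, 0.6×50×6.6016) + 1.0×70×0.56641 = min(173.91, 198.05) + 39.649 = 213.56 kips. φR_n = 0.75 × 213.56 = 160.2 kips.
Tension rupture (net): A_n = (8.9375 − 2×0.875)×0.3125 = 2.2461 in² (U = 1.0, A_e = A_n). φR_n = 0.75 × 70 × 2.2461 = 117.9 kips.
Tension yield (gross): A_g = 8.9375×0.3125 = 2.793 in². φR_n = 0.90 × 50 × 2.793 = 125.7 kips.
Governing: min(225.3, 262.1, 160.2, 117.9, 125.7) = 117.9 kips → net-section rupture.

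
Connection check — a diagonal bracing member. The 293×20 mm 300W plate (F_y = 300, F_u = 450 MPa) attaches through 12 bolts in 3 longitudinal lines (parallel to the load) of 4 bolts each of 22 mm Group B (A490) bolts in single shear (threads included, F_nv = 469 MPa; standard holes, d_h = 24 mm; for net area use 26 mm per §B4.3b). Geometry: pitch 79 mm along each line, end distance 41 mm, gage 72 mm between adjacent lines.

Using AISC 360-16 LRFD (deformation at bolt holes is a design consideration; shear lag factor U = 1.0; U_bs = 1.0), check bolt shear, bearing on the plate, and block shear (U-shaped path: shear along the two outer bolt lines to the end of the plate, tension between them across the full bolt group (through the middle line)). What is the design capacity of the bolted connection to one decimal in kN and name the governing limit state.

Bolt shear: A_b = π(22)²/4 = 380.13 mm². φR_n = 0.75 × 469 × 380.13 × 12 × 1 = 1604.5 kN.
Bearing (20 mm plate, F_u = 450 MPa): end bolts L_c = 41 − 24/2 = 29, R_n = min(1.2×29×20×450, 2.4×22×20×450) = 313.2 kN/bolt; interior L_c = 79 − 24 = 55, R_n = 475.2 kN/bolt. φR_n = 0.75 × (3×313.2 + 9×475.2) = 3912.3 kN.
Block shear: shear path 2×[41+3×79] = 2×278 mm, A_gv = 11120, A_nv = 2×(278 − 3.5×26)×20 = 7480 mm²; tension across gage: (144 − 2×26)×20 = 1840 mm². R_n = min(0.6×450×7480, 0.6×300×11120) + 1.0×450×1840 = min(2019.6, 2001.6) + 828 = 2829.6 kN. φR_n = 0.75 × 2829.6 = 2122.2 kN.
Governing: min(1604.5, 3912.3, 2122.2) = 1604.5 kN → bolt shear.

1604.5 kN (bolt shear governs)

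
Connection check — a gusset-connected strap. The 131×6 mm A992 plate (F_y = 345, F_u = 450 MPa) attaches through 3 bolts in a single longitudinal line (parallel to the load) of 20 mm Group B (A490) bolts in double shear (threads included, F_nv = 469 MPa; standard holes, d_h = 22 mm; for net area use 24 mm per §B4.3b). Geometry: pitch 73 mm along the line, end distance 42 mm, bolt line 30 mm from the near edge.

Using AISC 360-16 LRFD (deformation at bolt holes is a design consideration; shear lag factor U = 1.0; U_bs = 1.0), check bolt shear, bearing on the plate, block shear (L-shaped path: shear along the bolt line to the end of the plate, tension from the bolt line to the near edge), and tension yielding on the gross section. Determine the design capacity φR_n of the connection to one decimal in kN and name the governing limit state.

Bolt shear: A_b = π(20)²/4 = 314.16 mm². φR_n = 0.75 × 469 × 314.16 × 3 × 2 = 663.0 kN.
Bearing (6 mm plate, F_u = 450 MPa): end bolts L_c = 42 − 22/2 = 31, R_n = min(1.2×31×6×450, 2.4×20×6×450) = 100.44 kN/bolt; interior L_c = 73 − 22 = 51, R_n = 129.6 kN/bolt. φR_n = 0.75 × (1×100.44 + 2×129.6) = 269.7 kN.
Block shear: shear path 1×[42+2×73] = 1×188 mm, A_gv = 1128, A_nv = 1×(188 − 2.5×24)×6 = 768 mm²; tension to near edge: (30 − 0.5×24)×6 = 108 mm². R_n = min(0.6×450×768, 0.6×345×1128) + 1.0×450×108 = min(207.36, 233.5) + 48.6 = 255.96 kN. φR_n = 0.75 × 255.96 = 192.0 kN.
Tension yield (gross): A_g = 131×6 = 786 mm². φR_n = 0.90 × 345 × 786 = 244.1 kN.
Governing: min(663.0, 269.7, 192.0, 244.1) = 192.0 kN → block shear.

192.0 kN (block shear governs)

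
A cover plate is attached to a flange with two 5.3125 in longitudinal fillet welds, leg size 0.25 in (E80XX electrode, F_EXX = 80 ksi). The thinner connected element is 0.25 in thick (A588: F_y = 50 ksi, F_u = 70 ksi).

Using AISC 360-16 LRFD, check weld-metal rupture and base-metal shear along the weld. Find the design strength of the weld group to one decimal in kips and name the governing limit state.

Weld metal: throat = 0.707×0.25 = 0.17675 in, L = 2×5.3125 = 10.625 in. φR_n = 0.75 × 0.6 × 80 × 0.17675 × 10.625 = 67.6 kips.
Base metal shear (0.25 in plate): yield φR_n = 1.0×0.6×50×0.25×10.625 = 79.7 kips; rupture φR_n = 0.75×0.6×70×0.25×10.625 = 83.7 kips; take 79.7 kips (yield).
Governing: min(67.6, 79.7) = 67.6 kips → weld metal.

67.6 kips (weld metal governs)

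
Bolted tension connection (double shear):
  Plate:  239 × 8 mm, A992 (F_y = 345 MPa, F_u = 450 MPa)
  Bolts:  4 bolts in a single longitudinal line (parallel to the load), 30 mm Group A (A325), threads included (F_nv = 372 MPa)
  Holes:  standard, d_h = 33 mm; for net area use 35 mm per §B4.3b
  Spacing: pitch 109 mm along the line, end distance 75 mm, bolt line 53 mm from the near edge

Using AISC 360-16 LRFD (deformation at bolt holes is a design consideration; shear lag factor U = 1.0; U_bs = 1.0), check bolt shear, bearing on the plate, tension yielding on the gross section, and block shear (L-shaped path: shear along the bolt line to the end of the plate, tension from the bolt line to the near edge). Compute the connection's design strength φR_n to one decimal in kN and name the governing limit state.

Bolt shear: A_b = π(30)²/4 = 706.86 mm². φR_n = 0.75 × 372 × 706.86 × 4 × 2 = 1577.7 kN.
Bearing (8 mm plate, F_u = 450 MPa): end bolts L_c = 75 − 33/2 = 58.5, R_n = min(1.2×58.5×8×450, 2.4×30×8×450) = 252.72 kN/bolt; interior L_c = 109 − 33 = 76, R_n = 259.2 kN/bolt. φR_n = 0.75 × (1×252.72 + 3×259.2) = 772.7 kN.
Tension yield (gross): A_g = 239×8 = 1912 mm². φR_n = 0.90 × 345 × 1912 = 593.7 kN.
Block shear: shear path 1×[75+3×109] = 1×402 mm, A_gv = 3216, A_nv = 1×(402 − 3.5×35)×8 = 2236 mm²; tension to near edge: (53 − 0.5×35)×8 = 284 mm². R_n = min(0.6×450×2236, 0.6×345×3216) + 1.0×450×284 = min(603.72, 665.71) + 127.8 = 731.52 kN. φR_n = 0.75 × 731.52 = 548.6 kN.
Governing: min(1577.7, 772.7, 593.7, 548.6) = 548.6 kN → block shear.

548.6 kN (block shear governs)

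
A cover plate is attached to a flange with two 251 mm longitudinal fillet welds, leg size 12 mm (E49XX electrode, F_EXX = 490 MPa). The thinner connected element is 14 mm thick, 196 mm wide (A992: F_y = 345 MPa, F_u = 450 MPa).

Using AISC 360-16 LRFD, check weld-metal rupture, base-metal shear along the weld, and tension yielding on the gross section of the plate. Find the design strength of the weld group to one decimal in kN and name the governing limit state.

852.0 kN (gross-section yield governs)

Weld metal: throat = 0.707×12 = 8.484 mm, L = 2×251 = 502 mm. φR_n = 0.75 × 0.6 × 490 × 8.484 × 502 = 939.1 kN.
Base metal shear (14 mm plate): yield φR_n = 1.0×0.6×345×14×502 = 1454.8 kN; rupture φR_n = 0.75×0.6×450×14×502 = 1423.2 kN; take 1423.2 kN (rupture).
Tension yield (gross): A_g = 196×14 = 2744 mm². φR_n = 0.90 × 345 × 2744 = 852.0 kN.
Governing: min(939.1, 1423.2, 852.0) = 852.0 kN → gross-section yield.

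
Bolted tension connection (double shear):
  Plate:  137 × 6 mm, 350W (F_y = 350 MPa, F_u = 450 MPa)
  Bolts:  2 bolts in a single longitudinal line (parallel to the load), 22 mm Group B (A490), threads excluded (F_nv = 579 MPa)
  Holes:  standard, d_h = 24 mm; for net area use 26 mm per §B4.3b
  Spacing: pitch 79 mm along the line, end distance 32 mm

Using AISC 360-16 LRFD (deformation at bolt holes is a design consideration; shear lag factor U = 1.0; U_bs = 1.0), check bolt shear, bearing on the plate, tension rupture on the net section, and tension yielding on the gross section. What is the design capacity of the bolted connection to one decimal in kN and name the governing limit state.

Bolt shear: A_b = π(22)²/4 = 380.13 mm². φR_n = 0.75 × 579 × 380.13 × 2 × 2 = 660.3 kN.
Bearing (6 mm plate, F_u = 450 MPa): end bolts L_c = 32 − 24/2 = 20, R_n = min(1.2×20×6×450, 2.4×22×6×450) = 64.8 kN/bolt; interior L_c = 79 − 24 = 55, R_n = 142.56 kN/bolt. φR_n = 0.75 × (1×64.8 + 1×142.56) = 155.5 kN.
Tension rupture (net): A_n = (137 − 1×26)×6 = 666 mm² (U = 1.0, A_e = A_n). φR_n = 0.75 × 450 × 666 = 224.8 kN.
Tension yield (gross): A_g = 137×6 = 822 mm². φR_n = 0.90 × 350 × 822 = 258.9 kN.
Governing: min(660.3, 155.5, 224.8, 258.9) = 155.5 kN → bearing.

155.5 kN (bearing governs)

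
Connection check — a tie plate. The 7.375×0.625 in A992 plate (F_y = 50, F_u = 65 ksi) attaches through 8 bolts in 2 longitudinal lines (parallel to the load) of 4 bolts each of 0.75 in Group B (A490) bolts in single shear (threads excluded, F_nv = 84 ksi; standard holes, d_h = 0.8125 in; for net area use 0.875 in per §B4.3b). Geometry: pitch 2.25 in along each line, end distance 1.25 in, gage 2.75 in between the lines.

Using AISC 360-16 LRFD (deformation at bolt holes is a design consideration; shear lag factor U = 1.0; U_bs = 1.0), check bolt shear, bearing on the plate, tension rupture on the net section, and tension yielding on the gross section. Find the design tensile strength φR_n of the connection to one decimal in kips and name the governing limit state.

Bolt shear: A_b = π(0.75)²/4 = 0.44179 in². φR_n = 0.75 × 84 × 0.44179 × 8 × 1 = 222.7 kips.
Bearing (0.625 in plate, F_u = 65 ksi): end bolts L_c = 1.25 − 0.8125/2 = 0.84375, R_n = min(1.2×0.84375×0.625×65, 2.4×0.75×0.625×65) = 41.133 kips/bolt; interior L_c = 2.25 − 0.8125 = 1.4375, R_n = 70.078 kips/bolt. φR_n = 0.75 × (2×41.133 + 6×70.078) = 377.1 kips.
Tension rupture (net): A_n = (7.375 − 2×0.875)×0.625 = 3.5156 in² (U = 1.0, A_e = A_n). φR_n = 0.75 × 65 × 3.5156 = 171.4 kips.
Tension yield (gross): A_g = 7.375×0.625 = 4.6094 in². φR_n = 0.90 × 50 × 4.6094 = 207.4 kips.
Governing: min(222.7, 377.1, 171.4, 207.4) = 171.4 kips → net-section rupture.

171.4 kips (net-section rupture governs)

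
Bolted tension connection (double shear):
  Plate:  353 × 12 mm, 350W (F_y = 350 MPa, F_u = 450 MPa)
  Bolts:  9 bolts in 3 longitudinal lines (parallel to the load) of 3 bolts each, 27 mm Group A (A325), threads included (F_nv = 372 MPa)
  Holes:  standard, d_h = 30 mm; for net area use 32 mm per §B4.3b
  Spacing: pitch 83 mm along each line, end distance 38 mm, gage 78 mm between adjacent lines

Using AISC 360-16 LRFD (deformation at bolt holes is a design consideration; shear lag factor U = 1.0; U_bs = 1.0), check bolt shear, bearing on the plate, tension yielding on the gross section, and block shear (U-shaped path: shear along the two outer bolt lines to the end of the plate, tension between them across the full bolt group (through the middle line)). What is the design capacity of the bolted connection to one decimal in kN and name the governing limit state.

975.2 kN (block shear governs)

Bolt shear: A_b = π(27)²/4 = 572.56 mm². φR_n = 0.75 × 372 × 572.56 × 9 × 2 = 2875.4 kN.
Bearing (12 mm plate, F_u = 450 MPa): end bolts L_c = 38 − 30/2 = 23, R_n = min(1.2×23×12×450, 2.4×27×12×450) = 149.04 kN/bolt; interior L_c = 83 − 30 = 53, R_n = 343.44 kN/bolt. φR_n = 0.75 × (3×149.04 + 6×343.44) = 1880.8 kN.
Tension yield (gross): A_g = 353×12 = 4236 mm². φR_n = 0.90 × 350 × 4236 = 1334.3 kN.
Block shear: shear path 2×[38+2×83] = 2×204 mm, A_gv = 4896, A_nv = 2×(204 − 2.5×32)×12 = 2976 mm²; tension across gage: (156 − 2×32)×12 = 1104 mm². R_n = min(0.6×450×2976, 0.6×350×4896) + 1.0×450×1104 = min(803.52, 1028.2) + 496.8 = 1300.3 kN. φR_n = 0.75 × 1300.3 = 975.2 kN.
Governing: min(2875.4, 1880.8, 1334.3, 975.2) = 975.2 kN → block shear.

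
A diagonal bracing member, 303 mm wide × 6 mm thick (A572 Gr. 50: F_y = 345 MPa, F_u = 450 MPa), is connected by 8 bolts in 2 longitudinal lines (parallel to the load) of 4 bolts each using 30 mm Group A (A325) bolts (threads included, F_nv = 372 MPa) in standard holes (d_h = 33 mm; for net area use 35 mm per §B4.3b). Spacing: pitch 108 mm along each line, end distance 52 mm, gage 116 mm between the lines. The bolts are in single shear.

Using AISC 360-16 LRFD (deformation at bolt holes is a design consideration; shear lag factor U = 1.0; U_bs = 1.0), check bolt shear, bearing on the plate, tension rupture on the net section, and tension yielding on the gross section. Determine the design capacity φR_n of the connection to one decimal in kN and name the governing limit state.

471.8 kN (net-section rupture governs)

Bolt shear: A_b = π(30)²/4 = 706.86 mm². φR_n = 0.75 × 372 × 706.86 × 8 × 1 = 1577.7 kN.
Bearing (6 mm plate, F_u = 450 MPa): end bolts L_c = 52 − 33/2 = 35.5, R_n = min(1.2×35.5×6×450, 2.4×30×6×450) = 115.02 kN/bolt; interior L_c = 108 − 33 = 75, R_n = 194.4 kN/bolt. φR_n = 0.75 × (2×115.02 + 6×194.4) = 1047.3 kN.
Tension rupture (net): A_n = (303 − 2×35)×6 = 1398 mm² (U = 1.0, A_e = A_n). φR_n = 0.75 × 450 × 1398 = 471.8 kN.
Tension yield (gross): A_g = 303×6 = 1818 mm². φR_n = 0.90 × 345 × 1818 = 564.5 kN.
Governing: min(1577.7, 1047.3, 471.8, 564.5) = 471.8 kN → net-section rupture.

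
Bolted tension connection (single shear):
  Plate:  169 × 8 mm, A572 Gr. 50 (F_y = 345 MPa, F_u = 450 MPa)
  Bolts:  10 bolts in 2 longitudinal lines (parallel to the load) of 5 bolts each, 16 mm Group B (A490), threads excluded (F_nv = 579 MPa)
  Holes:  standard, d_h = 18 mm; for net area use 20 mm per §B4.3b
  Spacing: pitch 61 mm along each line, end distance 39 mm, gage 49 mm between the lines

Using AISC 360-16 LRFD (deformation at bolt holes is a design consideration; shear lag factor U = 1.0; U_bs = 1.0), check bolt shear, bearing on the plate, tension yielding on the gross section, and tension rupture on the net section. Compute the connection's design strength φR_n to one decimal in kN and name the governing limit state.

348.3 kN (net-section rupture governs)

Bolt shear: A_b = π(16)²/4 = 201.06 mm². φR_n = 0.75 × 579 × 201.06 × 10 × 1 = 873.1 kN.
Bearing (8 mm plate, F_u = 450 MPa): end bolts L_c = 39 − 18/2 = 30, R_n = min(1.2×30×8×450, 2.4×16×8×450) = 129.6 kN/bolt; interior L_c = 61 − 18 = 43, R_n = 138.24 kN/bolt. φR_n = 0.75 × (2×129.6 + 8×138.24) = 1023.8 kN.
Tension yield (gross): A_g = 169×8 = 1352 mm². φR_n = 0.90 × 345 × 1352 = 419.8 kN.
Tension rupture (net): A_n = (169 − 2×20)×8 = 1032 mm² (U = 1.0, A_e = A_n). φR_n = 0.75 × 450 × 1032 = 348.3 kN.
Governing: min(873.1, 1023.8, 419.8, 348.3) = 348.3 kN → net-section rupture.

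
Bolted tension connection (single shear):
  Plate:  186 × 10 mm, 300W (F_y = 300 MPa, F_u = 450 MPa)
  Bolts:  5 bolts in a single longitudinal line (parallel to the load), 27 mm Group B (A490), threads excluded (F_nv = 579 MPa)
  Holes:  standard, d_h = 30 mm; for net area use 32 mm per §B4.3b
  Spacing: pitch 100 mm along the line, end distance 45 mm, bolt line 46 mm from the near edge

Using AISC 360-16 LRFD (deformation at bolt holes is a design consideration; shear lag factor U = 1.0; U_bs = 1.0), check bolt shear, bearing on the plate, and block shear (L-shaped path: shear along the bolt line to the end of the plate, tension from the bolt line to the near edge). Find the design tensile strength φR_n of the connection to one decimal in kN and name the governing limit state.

702.0 kN (block shear governs)

Bolt shear: A_b = π(27)²/4 = 572.56 mm². φR_n = 0.75 × 579 × 572.56 × 5 × 1 = 1243.2 kN.
Bearing (10 mm plate, F_u = 450 MPa): end bolts L_c = 45 − 30/2 = 30, R_n = min(1.2×30×10×450, 2.4×27×10×450) = 162 kN/bolt; interior L_c = 100 − 30 = 70, R_n = 291.6 kN/bolt. φR_n = 0.75 × (1×162 + 4×291.6) = 996.3 kN.
Block shear: shear path 1×[45+4×100] = 1×445 mm, A_gv = 4450, A_nv = 1×(445 − 4.5×32)×10 = 3010 mm²; tension to near edge: (46 − 0.5×32)×10 = 300 mm². R_n = min(0.6×450×3010, 0.6×300×4450) + 1.0×450×300 = min(812.7, 801) + 135 = 936 kN. φR_n = 0.75 × 936 = 702.0 kN.
Governing: min(1243.2, 996.3, 702.0) = 702.0 kN → block shear.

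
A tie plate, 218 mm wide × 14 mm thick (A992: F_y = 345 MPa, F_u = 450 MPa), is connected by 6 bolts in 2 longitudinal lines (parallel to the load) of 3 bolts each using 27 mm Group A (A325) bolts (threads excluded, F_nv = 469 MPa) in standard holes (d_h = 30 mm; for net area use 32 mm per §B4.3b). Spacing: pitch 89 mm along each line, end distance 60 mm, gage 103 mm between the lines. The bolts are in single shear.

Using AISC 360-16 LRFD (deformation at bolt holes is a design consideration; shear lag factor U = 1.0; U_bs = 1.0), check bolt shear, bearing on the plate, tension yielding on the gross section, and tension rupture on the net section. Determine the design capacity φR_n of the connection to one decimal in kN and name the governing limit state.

Bolt shear: A_b = π(27)²/4 = 572.56 mm². φR_n = 0.75 × 469 × 572.56 × 6 × 1 = 1208.4 kN.
Bearing (14 mm plate, F_u = 450 MPa): end bolts L_c = 60 − 30/2 = 45, R_n = min(1.2×45×14×450, 2.4×27×14×450) = 340.2 kN/bolt; interior L_c = 89 − 30 = 59, R_n = 408.24 kN/bolt. φR_n = 0.75 × (2×340.2 + 4×408.24) = 1735.0 kN.
Tension yield (gross): A_g = 218×14 = 3052 mm². φR_n = 0.90 × 345 × 3052 = 947.6 kN.
Tension rupture (net): A_n = (218 − 2×32)×14 = 2156 mm² (U = 1.0, A_e = A_n). φR_n = 0.75 × 450 × 2156 = 727.7 kN.
Governing: min(1208.4, 1735.0, 947.6, 727.7) = 727.7 kN → net-section rupture.

727.7 kN (net-section rupture governs)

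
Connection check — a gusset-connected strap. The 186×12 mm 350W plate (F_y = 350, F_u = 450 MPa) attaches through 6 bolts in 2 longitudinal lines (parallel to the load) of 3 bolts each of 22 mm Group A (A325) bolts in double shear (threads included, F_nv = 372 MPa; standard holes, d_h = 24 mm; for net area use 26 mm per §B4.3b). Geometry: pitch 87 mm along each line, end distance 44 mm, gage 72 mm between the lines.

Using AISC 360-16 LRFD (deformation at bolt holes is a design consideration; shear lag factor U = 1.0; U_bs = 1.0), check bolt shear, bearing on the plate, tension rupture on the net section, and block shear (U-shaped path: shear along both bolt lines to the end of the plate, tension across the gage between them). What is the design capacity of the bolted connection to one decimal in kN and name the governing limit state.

Bolt shear: A_b = π(22)²/4 = 380.13 mm². φR_n = 0.75 × 372 × 380.13 × 6 × 2 = 1272.7 kN.
Bearing (12 mm plate, F_u = 450 MPa): end bolts L_c = 44 − 24/2 = 32, R_n = min(1.2×32×12×450, 2.4×22×12×450) = 207.36 kN/bolt; interior L_c = 87 − 24 = 63, R_n = 285.12 kN/bolt. φR_n = 0.75 × (2×207.36 + 4×285.12) = 1166.4 kN.
Tension rupture (net): A_n = (186 − 2×26)×12 = 1608 mm² (U = 1.0, A_e = A_n). φR_n = 0.75 × 450 × 1608 = 542.7 kN.
Block shear: shear path 2×[44+2×87] = 2×218 mm, A_gv = 5232, A_nv = 2×(218 − 2.5×26)×12 = 3672 mm²; tension across gage: (72 − 1×26)×12 = 552 mm². R_n = min(0.6×450×3672, 0.6×350×5232) + 1.0×450×552 = min(991.44, 1098.7) + 248.4 = 1239.8 kN. φR_n = 0.75 × 1239.8 = 929.9 kN.
Governing: min(1272.7, 1166.4, 542.7, 929.9) = 542.7 kN → net-section rupture.

542.7 kN (net-section rupture governs)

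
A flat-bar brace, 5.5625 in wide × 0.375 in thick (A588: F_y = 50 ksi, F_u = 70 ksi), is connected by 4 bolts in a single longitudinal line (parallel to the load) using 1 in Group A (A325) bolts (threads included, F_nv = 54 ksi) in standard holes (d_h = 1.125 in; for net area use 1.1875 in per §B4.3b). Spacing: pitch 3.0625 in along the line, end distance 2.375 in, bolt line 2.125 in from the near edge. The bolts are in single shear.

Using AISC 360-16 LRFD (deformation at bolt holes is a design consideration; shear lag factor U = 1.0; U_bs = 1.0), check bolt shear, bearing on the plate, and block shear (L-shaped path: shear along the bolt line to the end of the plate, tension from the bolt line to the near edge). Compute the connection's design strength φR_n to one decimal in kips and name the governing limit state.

Bolt shear: A_b = π(1)²/4 = 0.7854 in². φR_n = 0.75 × 54 × 0.7854 × 4 × 1 = 127.2 kips.
Bearing (0.375 in plate, F_u = 70 ksi): end bolts L_c = 2.375 − 1.125/2 = 1.8125, R_n = min(1.2×1.8125×0.375×70, 2.4×1×0.375×70) = 57.094 kips/bolt; interior L_c = 3.0625 − 1.125 = 1.9375, R_n = 61.031 kips/bolt. φR_n = 0.75 × (1×57.094 + 3×61.031) = 180.1 kips.
Block shear: shear path 1×[2.375+3×3.0625] = 1×11.5625 in, A_gv = 4.3359, A_nv = 1×(11.5625 − 3.5×1.1875)×0.375 = 2.7773 in²; tension to near edge: (2.125 − 0.5×1.1875)×0.375 = 0.57422 in². R_n = min(0.6×70×2.7773, 0.6×50×4.3359) + 1.0×70×0.57422 = min(116.65, 130.08) + 40.195 = 156.85 kips. φR_n = 0.75 × 156.85 = 117.6 kips.
Governing: min(127.2, 180.1, 117.6) = 117.6 kips → block shear.

117.6 kips (block shear governs)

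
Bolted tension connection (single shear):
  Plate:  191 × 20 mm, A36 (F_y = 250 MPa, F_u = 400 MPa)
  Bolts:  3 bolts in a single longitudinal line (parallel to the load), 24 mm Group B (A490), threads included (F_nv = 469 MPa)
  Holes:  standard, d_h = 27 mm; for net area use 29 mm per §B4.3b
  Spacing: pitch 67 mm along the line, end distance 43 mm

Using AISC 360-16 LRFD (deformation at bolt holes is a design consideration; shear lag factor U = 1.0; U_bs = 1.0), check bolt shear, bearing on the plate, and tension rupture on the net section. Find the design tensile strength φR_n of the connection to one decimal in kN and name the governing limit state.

Bolt shear: A_b = π(24)²/4 = 452.39 mm². φR_n = 0.75 × 469 × 452.39 × 3 × 1 = 477.4 kN.
Bearing (20 mm plate, F_u = 400 MPa): end bolts L_c = 43 − 27/2 = 29.5, R_n = min(1.2×29.5×20×400, 2.4×24×20×400) = 283.2 kN/bolt; interior L_c = 67 − 27 = 40, R_n = 384 kN/bolt. φR_n = 0.75 × (1×283.2 + 2×384) = 788.4 kN.
Tension rupture (net): A_n = (191 − 1×29)×20 = 3240 mm² (U = 1.0, A_e = A_n). φR_n = 0.75 × 400 × 3240 = 972.0 kN.
Governing: min(477.4, 788.4, 972.0) = 477.4 kN → bolt shear.

477.4 kN (bolt shear governs)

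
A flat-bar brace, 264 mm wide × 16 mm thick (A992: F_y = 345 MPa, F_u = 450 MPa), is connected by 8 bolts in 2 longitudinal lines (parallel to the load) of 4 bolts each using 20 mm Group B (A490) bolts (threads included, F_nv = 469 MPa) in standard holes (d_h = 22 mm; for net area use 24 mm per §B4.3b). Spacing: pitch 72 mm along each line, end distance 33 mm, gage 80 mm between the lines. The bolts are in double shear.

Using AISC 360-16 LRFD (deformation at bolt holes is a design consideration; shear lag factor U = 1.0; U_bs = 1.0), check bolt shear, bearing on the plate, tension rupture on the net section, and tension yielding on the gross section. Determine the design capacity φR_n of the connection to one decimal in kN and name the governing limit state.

1166.4 kN (net-section rupture governs)

Bolt shear: A_b = π(20)²/4 = 314.16 mm². φR_n = 0.75 × 469 × 314.16 × 8 × 2 = 1768.1 kN.
Bearing (16 mm plate, F_u = 450 MPa): end bolts L_c = 33 − 22/2 = 22, R_n = min(1.2×22×16×450, 2.4×20×16×450) = 190.08 kN/bolt; interior L_c = 72 − 22 = 50, R_n = 345.6 kN/bolt. φR_n = 0.75 × (2×190.08 + 6×345.6) = 1840.3 kN.
Tension rupture (net): A_n = (264 − 2×24)×16 = 3456 mm² (U = 1.0, A_e = A_n). φR_n = 0.75 × 450 × 3456 = 1166.4 kN.
Tension yield (gross): A_g = 264×16 = 4224 mm². φR_n = 0.90 × 345 × 4224 = 1311.6 kN.
Governing: min(1768.1, 1840.3, 1166.4, 1311.6) = 1166.4 kN → net-section rupture.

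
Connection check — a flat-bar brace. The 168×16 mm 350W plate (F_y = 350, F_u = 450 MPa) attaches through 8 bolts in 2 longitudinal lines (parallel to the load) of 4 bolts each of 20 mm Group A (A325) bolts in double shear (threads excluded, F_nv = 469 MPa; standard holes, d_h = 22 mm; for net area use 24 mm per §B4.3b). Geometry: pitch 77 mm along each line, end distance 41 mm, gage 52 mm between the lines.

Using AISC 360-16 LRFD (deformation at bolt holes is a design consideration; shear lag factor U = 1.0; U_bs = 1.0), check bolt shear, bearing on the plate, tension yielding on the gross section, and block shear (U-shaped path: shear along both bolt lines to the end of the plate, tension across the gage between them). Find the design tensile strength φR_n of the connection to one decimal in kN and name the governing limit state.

Bolt shear: A_b = π(20)²/4 = 314.16 mm². φR_n = 0.75 × 469 × 314.16 × 8 × 2 = 1768.1 kN.
Bearing (16 mm plate, F_u = 450 MPa): end bolts L_c = 41 − 22/2 = 30, R_n = min(1.2×30×16×450, 2.4×20×16×450) = 259.2 kN/bolt; interior L_c = 77 − 22 = 55, R_n = 345.6 kN/bolt. φR_n = 0.75 × (2×259.2 + 6×345.6) = 1944.0 kN.
Tension yield (gross): A_g = 168×16 = 2688 mm². φR_n = 0.90 × 350 × 2688 = 846.7 kN.
Block shear: shear path 2×[41+3×77] = 2×272 mm, A_gv = 8704, A_nv = 2×(272 − 3.5×24)×16 = 6016 mm²; tension across gage: (52 − 1×24)×16 = 448 mm². R_n = min(0.6×450×6016, 0.6×350×8704) + 1.0×450×448 = min(1624.3, 1827.8) + 201.6 = 1825.9 kN. φR_n = 0.75 × 1825.9 = 1369.4 kN.
Governing: min(1768.1, 1944.0, 846.7, 1369.4) = 846.7 kN → gross-section yield.

846.7 kN (gross-section yield governs)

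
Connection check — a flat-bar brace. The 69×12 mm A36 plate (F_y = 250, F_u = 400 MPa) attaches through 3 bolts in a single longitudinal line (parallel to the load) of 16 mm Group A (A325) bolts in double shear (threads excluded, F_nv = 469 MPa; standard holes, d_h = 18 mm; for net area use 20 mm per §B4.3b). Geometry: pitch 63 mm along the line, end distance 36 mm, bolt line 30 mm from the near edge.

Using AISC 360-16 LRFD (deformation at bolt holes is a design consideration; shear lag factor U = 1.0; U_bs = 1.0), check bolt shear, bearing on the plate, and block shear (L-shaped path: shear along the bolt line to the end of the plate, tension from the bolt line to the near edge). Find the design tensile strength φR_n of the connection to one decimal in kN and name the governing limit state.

290.7 kN (block shear governs)

Bolt shear: A_b = π(16)²/4 = 201.06 mm². φR_n = 0.75 × 469 × 201.06 × 3 × 2 = 424.3 kN.
Bearing (12 mm plate, F_u = 400 MPa): end bolts L_c = 36 − 18/2 = 27, R_n = min(1.2×27×12×400, 2.4×16×12×400) = 155.52 kN/bolt; interior L_c = 63 − 18 = 45, R_n = 184.32 kN/bolt. φR_n = 0.75 × (1×155.52 + 2×184.32) = 393.1 kN.
Block shear: shear path 1×[36+2×63] = 1×162 mm, A_gv = 1944, A_nv = 1×(162 − 2.5×20)×12 = 1344 mm²; tension to near edge: (30 − 0.5×20)×12 = 240 mm². R_n = min(0.6×400×1344, 0.6×250×1944) + 1.0×400×240 = min(322.56, 291.6) + 96 = 387.6 kN. φR_n = 0.75 × 387.6 = 290.7 kN.
Governing: min(424.3, 393.1, 290.7) = 290.7 kN → block shear.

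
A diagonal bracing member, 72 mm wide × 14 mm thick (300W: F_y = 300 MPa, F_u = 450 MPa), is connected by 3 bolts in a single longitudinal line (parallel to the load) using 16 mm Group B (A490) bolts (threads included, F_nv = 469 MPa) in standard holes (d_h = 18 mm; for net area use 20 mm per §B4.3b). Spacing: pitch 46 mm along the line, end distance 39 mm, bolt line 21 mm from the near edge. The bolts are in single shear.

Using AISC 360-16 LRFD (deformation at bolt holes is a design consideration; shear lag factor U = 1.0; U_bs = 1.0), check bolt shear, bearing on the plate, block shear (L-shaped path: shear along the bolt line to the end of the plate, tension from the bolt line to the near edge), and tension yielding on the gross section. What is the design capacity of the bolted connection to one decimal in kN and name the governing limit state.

Bolt shear: A_b = π(16)²/4 = 201.06 mm². φR_n = 0.75 × 469 × 201.06 × 3 × 1 = 212.2 kN.
Bearing (14 mm plate, F_u = 450 MPa): end bolts L_c = 39 − 18/2 = 30, R_n = min(1.2×30×14×450, 2.4×16×14×450) = 226.8 kN/bolt; interior L_c = 46 − 18 = 28, R_n = 211.68 kN/bolt. φR_n = 0.75 × (1×226.8 + 2×211.68) = 487.6 kN.
Block shear: shear path 1×[39+2×46] = 1×131 mm, A_gv = 1834, A_nv = 1×(131 − 2.5×20)×14 = 1134 mm²; tension to near edge: (21 − 0.5×20)×14 = 154 mm². R_n = min(0.6×450×1134, 0.6×300×1834) + 1.0×450×154 = min(306.18, 330.12) + 69.3 = 375.48 kN. φR_n = 0.75 × 375.48 = 281.6 kN.
Tension yield (gross): A_g = 72×14 = 1008 mm². φR_n = 0.90 × 300 × 1008 = 272.2 kN.
Governing: min(212.2, 487.6, 281.6, 272.2) = 212.2 kN → bolt shear.

212.2 kN (bolt shear governs)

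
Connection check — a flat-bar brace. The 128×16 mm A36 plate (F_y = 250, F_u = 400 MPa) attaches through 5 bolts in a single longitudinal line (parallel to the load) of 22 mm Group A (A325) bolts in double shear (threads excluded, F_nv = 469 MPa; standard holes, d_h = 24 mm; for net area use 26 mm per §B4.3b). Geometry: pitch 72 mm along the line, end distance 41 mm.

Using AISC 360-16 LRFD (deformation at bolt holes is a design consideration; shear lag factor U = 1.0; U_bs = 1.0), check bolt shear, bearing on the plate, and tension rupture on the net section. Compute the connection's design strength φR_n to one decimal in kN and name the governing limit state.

Bolt shear: A_b = π(22)²/4 = 380.13 mm². φR_n = 0.75 × 469 × 380.13 × 5 × 2 = 1337.1 kN.
Bearing (16 mm plate, F_u = 400 MPa): end bolts L_c = 41 − 24/2 = 29, R_n = min(1.2×29×16×400, 2.4×22×16×400) = 222.72 kN/bolt; interior L_c = 72 − 24 = 48, R_n = 337.92 kN/bolt. φR_n = 0.75 × (1×222.72 + 4×337.92) = 1180.8 kN.
Tension rupture (net): A_n = (128 − 1×26)×16 = 1632 mm² (U = 1.0, A_e = A_n). φR_n = 0.75 × 400 × 1632 = 489.6 kN.
Governing: min(1337.1, 1180.8, 489.6) = 489.6 kN → net-section rupture.

489.6 kN (net-section rupture governs)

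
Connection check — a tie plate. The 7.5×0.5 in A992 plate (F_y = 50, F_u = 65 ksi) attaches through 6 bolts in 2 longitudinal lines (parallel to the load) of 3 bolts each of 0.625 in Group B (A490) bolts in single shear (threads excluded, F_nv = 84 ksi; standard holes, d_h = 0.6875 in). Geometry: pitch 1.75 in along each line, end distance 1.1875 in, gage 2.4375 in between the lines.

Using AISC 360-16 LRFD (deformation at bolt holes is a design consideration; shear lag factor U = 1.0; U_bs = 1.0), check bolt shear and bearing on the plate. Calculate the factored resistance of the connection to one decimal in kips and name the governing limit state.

116.0 kips (bolt shear governs)

Bolt shear: A_b = π(0.625)²/4 = 0.3068 in². φR_n = 0.75 × 84 × 0.3068 × 6 × 1 = 116.0 kips.
Bearing (0.5 in plate, F_u = 65 ksi): end bolts L_c = 1.1875 − 0.6875/2 = 0.84375, R_n = min(1.2×0.84375×0.5×65, 2.4×0.625×0.5×65) = 32.906 kips/bolt; interior L_c = 1.75 − 0.6875 = 1.0625, R_n = 41.438 kips/bolt. φR_n = 0.75 × (2×32.906 + 4×41.438) = 173.7 kips.
Governing: min(116.0, 173.7) = 116.0 kips → bolt shear.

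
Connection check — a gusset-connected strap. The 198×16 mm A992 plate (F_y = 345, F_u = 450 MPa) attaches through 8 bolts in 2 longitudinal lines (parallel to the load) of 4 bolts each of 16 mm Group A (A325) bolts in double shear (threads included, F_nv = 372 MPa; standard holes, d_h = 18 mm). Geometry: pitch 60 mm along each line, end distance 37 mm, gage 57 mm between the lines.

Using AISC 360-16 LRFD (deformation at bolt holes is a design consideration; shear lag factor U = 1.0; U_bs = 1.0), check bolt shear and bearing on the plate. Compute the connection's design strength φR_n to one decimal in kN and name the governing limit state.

897.5 kN (bolt shear governs)

Bolt shear: A_b = π(16)²/4 = 201.06 mm². φR_n = 0.75 × 372 × 201.06 × 8 × 2 = 897.5 kN.
Bearing (16 mm plate, F_u = 450 MPa): end bolts L_c = 37 − 18/2 = 28, R_n = min(1.2×28×16×450, 2.4×16×16×450) = 241.92 kN/bolt; interior L_c = 60 − 18 = 42, R_n = 276.48 kN/bolt. φR_n = 0.75 × (2×241.92 + 6×276.48) = 1607.0 kN.
Governing: min(897.5, 1607.0) = 897.5 kN → bolt shear.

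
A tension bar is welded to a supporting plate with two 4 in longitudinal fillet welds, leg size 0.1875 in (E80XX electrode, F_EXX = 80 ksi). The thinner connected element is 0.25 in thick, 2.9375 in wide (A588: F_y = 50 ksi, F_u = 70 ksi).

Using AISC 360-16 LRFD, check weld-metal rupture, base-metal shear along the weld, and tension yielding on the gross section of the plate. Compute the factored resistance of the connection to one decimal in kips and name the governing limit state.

33.0 kips (gross-section yield governs)

Weld metal: throat = 0.707×0.1875 = 0.13256 in, L = 2×4 = 8 in. φR_n = 0.75 × 0.6 × 80 × 0.13256 × 8 = 38.2 kips.
Base metal shear (0.25 in plate): yield φR_n = 1.0×0.6×50×0.25×8 = 60.0 kips; rupture φR_n = 0.75×0.6×70×0.25×8 = 63.0 kips; take 60.0 kips (yield).
Tension yield (gross): A_g = 2.9375×0.25 = 0.73438 in². φR_n = 0.90 × 50 × 0.73438 = 33.0 kips.
Governing: min(38.2, 60.0, 33.0) = 33.0 kips → gross-section yield.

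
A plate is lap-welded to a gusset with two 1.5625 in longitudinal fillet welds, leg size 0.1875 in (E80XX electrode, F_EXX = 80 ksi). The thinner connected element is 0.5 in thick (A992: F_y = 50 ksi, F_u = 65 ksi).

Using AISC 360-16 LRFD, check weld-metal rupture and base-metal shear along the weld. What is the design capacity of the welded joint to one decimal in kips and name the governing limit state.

Weld metal: throat = 0.707×0.1875 = 0.13256 in, L = 2×1.5625 = 3.125 in. φR_n = 0.75 × 0.6 × 80 × 0.13256 × 3.125 = 14.9 kips.
Base metal shear (0.5 in plate): yield φR_n = 1.0×0.6×50×0.5×3.125 = 46.9 kips; rupture φR_n = 0.75×0.6×65×0.5×3.125 = 45.7 kips; take 45.7 kips (rupture).
Governing: min(14.9, 45.7) = 14.9 kips → weld metal.

14.9 kips (weld metal governs)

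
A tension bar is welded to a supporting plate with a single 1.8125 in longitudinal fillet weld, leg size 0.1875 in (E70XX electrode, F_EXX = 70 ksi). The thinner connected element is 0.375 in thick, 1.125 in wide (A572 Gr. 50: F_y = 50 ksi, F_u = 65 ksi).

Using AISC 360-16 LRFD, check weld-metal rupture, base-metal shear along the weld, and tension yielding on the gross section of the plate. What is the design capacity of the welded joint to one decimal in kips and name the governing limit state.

7.6 kips (weld metal governs)

Weld metal: throat = 0.707×0.1875 = 0.13256 in, L = 1.8125 in. φR_n = 0.75 × 0.6 × 70 × 0.13256 × 1.8125 = 7.6 kips.
Base metal shear (0.375 in plate): yield φR_n = 1.0×0.6×50×0.375×1.8125 = 20.4 kips; rupture φR_n = 0.75×0.6×65×0.375×1.8125 = 19.9 kips; take 19.9 kips (rupture).
Tension yield (gross): A_g = 1.125×0.375 = 0.42188 in². φR_n = 0.90 × 50 × 0.42188 = 19.0 kips.
Governing: min(7.6, 19.9, 19.0) = 7.6 kips → weld metal.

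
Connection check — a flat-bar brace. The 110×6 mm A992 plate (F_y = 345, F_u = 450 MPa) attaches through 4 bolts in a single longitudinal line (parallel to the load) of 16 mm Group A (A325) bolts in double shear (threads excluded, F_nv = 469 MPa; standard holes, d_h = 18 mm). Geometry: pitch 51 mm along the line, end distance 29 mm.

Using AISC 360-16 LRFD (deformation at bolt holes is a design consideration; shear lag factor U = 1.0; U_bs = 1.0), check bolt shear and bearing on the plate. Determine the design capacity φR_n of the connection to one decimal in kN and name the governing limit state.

Bolt shear: A_b = π(16)²/4 = 201.06 mm². φR_n = 0.75 × 469 × 201.06 × 4 × 2 = 565.8 kN.
Bearing (6 mm plate, F_u = 450 MPa): end bolts L_c = 29 − 18/2 = 20, R_n = min(1.2×20×6×450, 2.4×16×6×450) = 64.8 kN/bolt; interior L_c = 51 − 18 = 33, R_n = 103.68 kN/bolt. φR_n = 0.75 × (1×64.8 + 3×103.68) = 281.9 kN.
Governing: min(565.8, 281.9) = 281.9 kN → bearing.

281.9 kN (bearing governs)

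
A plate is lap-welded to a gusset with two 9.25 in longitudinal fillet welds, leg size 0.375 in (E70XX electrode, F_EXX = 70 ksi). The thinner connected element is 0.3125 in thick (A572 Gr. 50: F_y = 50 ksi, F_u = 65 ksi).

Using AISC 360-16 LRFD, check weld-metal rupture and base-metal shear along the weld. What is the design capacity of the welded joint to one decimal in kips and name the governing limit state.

154.5 kips (weld metal governs)

Weld metal: throat = 0.707×0.375 = 0.26513 in, L = 2×9.25 = 18.5 in. φR_n = 0.75 × 0.6 × 70 × 0.26513 × 18.5 = 154.5 kips.
Base metal shear (0.3125 in plate): yield φR_n = 1.0×0.6×50×0.3125×18.5 = 173.4 kips; rupture φR_n = 0.75×0.6×65×0.3125×18.5 = 169.1 kips; take 169.1 kips (rupture).
Governing: min(154.5, 169.1) = 154.5 kips → weld metal.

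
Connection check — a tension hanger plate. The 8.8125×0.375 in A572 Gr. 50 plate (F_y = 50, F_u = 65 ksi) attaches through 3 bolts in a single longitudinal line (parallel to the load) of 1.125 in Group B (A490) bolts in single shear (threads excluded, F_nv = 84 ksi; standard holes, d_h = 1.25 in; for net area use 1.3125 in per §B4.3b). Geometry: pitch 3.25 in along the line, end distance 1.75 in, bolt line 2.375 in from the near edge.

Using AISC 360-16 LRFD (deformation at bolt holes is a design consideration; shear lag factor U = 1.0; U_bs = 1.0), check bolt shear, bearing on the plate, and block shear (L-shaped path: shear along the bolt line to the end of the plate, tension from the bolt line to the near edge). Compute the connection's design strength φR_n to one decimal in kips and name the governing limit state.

85.9 kips (block shear governs)

Bolt shear: A_b = π(1.125)²/4 = 0.99402 in². φR_n = 0.75 × 84 × 0.99402 × 3 × 1 = 187.9 kips.
Bearing (0.375 in plate, F_u = 65 ksi): end bolts L_c = 1.75 − 1.25/2 = 1.125, R_n = min(1.2×1.125×0.375×65, 2.4×1.125×0.375×65) = 32.906 kips/bolt; interior L_c = 3.25 − 1.25 = 2, R_n = 58.5 kips/bolt. φR_n = 0.75 × (1×32.906 + 2×58.5) = 112.4 kips.
Block shear: shear path 1×[1.75+2×3.25] = 1×8.25 in, A_gv = 3.0938, A_nv = 1×(8.25 − 2.5×1.3125)×0.375 = 1.8633 in²; tension to near edge: (2.375 − 0.5×1.3125)×0.375 = 0.64453 in². R_n = min(0.6×65×1.8633, 0.6×50×3.0938) + 1.0×65×0.64453 = min(72.669, 92.814) + 41.894 = 114.56 kips. φR_n = 0.75 × 114.56 = 85.9 kips.
Governing: min(187.9, 112.4, 85.9) = 85.9 kips → block shear.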